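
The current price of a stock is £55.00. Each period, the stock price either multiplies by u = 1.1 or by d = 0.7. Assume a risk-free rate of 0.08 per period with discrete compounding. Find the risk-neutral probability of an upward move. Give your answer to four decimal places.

p = 0.9500

Risk-neutral probability p = (1 + 0.08 − 0.7)/(1.1 − 0.7) = 0.3800/0.4000 = 0.9500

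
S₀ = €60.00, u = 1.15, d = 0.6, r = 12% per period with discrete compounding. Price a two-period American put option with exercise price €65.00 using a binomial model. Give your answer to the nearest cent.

Risk-neutral probability p = (1 + 0.12 − 0.6)/(1.15 − 0.6) = 0.5200/0.5500 = 0.9455
Terminal stock prices: S_uu = 79.35, S_ud = 41.4, S_dd = 21.6
Terminal payoffs (K − S): max(-14.35, 0) = 0, max(23.6, 0) = 23.6, max(43.4, 0) = 43.4
Node u (S = 69): continuation = 1/1.12·[0.9455·0.0000 + 0.0545·23.6000] = 1.1494; exercise value = 0.0000 ≤ continuation, so V_u = 1.1494
Node d (S = 36): continuation = 1/1.12·[0.9455·23.6000 + 0.0545·43.4000] = 22.0357; exercise value = 29.0000 > continuation, so V_d = 29.0000 (exercise)
Node 0 (S = 60): continuation = 1/1.12·[0.9455·1.1494 + 0.0545·29.0000] = 2.3826; exercise value = 5.0000 > continuation, so V_0 = 5.0000 (exercise)

€5.00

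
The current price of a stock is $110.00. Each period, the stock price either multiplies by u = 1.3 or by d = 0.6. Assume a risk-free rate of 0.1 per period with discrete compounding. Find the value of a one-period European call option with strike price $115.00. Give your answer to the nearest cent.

Risk-neutral probability p = (1 + 0.1 − 0.6)/(1.3 − 0.6) = 0.5000/0.7000 = 0.7143
Terminal stock prices: S_u = 143, S_d = 66
Terminal payoffs (S − K): max(28, 0) = 28, max(-49, 0) = 0
Node 0 (S = 110): V_0 = 1/1.1·[0.7143·28.0000 + 0.2857·0.0000] = 18.1818

$18.18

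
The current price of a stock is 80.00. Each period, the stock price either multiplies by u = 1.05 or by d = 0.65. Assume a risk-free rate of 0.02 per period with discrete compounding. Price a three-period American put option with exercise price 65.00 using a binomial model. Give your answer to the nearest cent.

Risk-neutral probability p = (1 + 0.02 − 0.65)/(1.05 − 0.65) = 0.3700/0.4000 = 0.9250
Terminal stock prices: S_uuu = 92.61, S_uud = 57.33, S_udd = 35.49, S_ddd = 21.97
Terminal payoffs (K − S): max(-27.61, 0) = 0, max(7.67, 0) = 7.67, max(29.51, 0) = 29.51, max(43.03, 0) = 43.03
Node uu (S = 88.2): continuation = 1/1.02·[0.9250·0.0000 + 0.0750·7.6700] = 0.5640; exercise value = 0.0000 ≤ continuation, so V_uu = 0.5640
Node ud (S = 54.6): continuation = 1/1.02·[0.9250·7.6700 + 0.0750·29.5100] = 9.1255; exercise value = 10.4000 > continuation, so V_ud = 10.4000 (exercise)
Node dd (S = 33.8): continuation = 1/1.02·[0.9250·29.5100 + 0.0750·43.0300] = 29.9255; exercise value = 31.2000 > continuation, so V_dd = 31.2000 (exercise)
Node u (S = 84): continuation = 1/1.02·[0.9250·0.5640 + 0.0750·10.4000] = 1.2761; exercise value = 0.0000 ≤ continuation, so V_u = 1.2761
Node d (S = 52): continuation = 1/1.02·[0.9250·10.4000 + 0.0750·31.2000] = 11.7255; exercise value = 13.0000 > continuation, so V_d = 13.0000 (exercise)
Node 0 (S = 80): continuation = 1/1.02·[0.9250·1.2761 + 0.0750·13.0000] = 2.1132; exercise value = 0.0000 ≤ continuation, so V_0 = 2.1132

2.11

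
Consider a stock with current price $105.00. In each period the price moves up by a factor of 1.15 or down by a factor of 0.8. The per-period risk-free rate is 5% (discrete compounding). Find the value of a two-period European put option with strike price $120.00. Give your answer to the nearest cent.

Risk-neutral probability p = (1 + 0.05 − 0.8)/(1.15 − 0.8) = 0.2500/0.3500 = 0.7143
Terminal stock prices: S_uu = 138.9, S_ud = 96.6, S_dd = 67.2
Terminal payoffs (K − S): max(-18.86, 0) = 0, max(23.4, 0) = 23.4, max(52.8, 0) = 52.8
Node u (S = 120.7): V_u = 1/1.05·[0.7143·0.0000 + 0.2857·23.4000] = 6.3673
Node d (S = 84): V_d = 1/1.05·[0.7143·23.4000 + 0.2857·52.8000] = 30.2857
Node 0 (S = 105): V_0 = 1/1.05·[0.7143·6.3673 + 0.2857·30.2857] = 12.5725

$12.57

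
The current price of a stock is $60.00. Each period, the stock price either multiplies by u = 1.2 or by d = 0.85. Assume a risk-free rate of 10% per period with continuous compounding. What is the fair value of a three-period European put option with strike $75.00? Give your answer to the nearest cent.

Risk-neutral probability p = (e^0.1 − 0.85)/(1.2 − 0.85) = 0.2552/0.3500 = 0.7291
Terminal stock prices: S_uuu = 103.7, S_uud = 73.44, S_udd = 52.02, S_ddd = 36.85
Terminal payoffs (K − S): max(-28.68, 0) = 0, max(1.56, 0) = 1.56, max(22.98, 0) = 22.98, max(38.15, 0) = 38.15
Node uu (S = 86.4): V_uu = e^(−0.1)·[0.7291·0.0000 + 0.2709·1.5600] = 0.3824
Node ud (S = 61.2): V_ud = e^(−0.1)·[0.7291·1.5600 + 0.2709·22.9800] = 6.6628
Node dd (S = 43.35): V_dd = e^(−0.1)·[0.7291·22.9800 + 0.2709·38.1525] = 24.5128
Node u (S = 72): V_u = e^(−0.1)·[0.7291·0.3824 + 0.2709·6.6628] = 1.8857
Node d (S = 51): V_d = e^(−0.1)·[0.7291·6.6628 + 0.2709·24.5128] = 10.4048
Node 0 (S = 60): V_0 = e^(−0.1)·[0.7291·1.8857 + 0.2709·10.4048] = 3.7948

$3.79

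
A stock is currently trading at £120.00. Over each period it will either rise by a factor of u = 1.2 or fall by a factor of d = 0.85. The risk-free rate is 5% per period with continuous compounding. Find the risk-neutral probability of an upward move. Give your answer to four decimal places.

Risk-neutral probability p = (e^0.05 − 0.85)/(1.2 − 0.85) = 0.2013/0.3500 = 0.5751

p = 0.5751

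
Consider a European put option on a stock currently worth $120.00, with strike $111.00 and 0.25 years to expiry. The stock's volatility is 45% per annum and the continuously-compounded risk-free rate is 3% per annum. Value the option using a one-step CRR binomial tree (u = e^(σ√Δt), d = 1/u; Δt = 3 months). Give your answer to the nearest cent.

$8.13

CRR parameters: u = e^(σ√Δt) = e^(0.45·√0.25) = 1.2523, d = 1/u = 0.7985
Per-period rate: rΔt = 0.03·0.25 = 0.0075, so R = e^0.0075 = 1.0075
Risk-neutral probability p = (e^0.0075 − 0.7985)/(1.2523 − 0.7985) = 0.2090/0.4538 = 0.4606
Terminal stock prices: S_u = 150.3, S_d = 95.82
Terminal payoffs (K − S): max(-39.28, 0) = 0, max(15.18, 0) = 15.18
Node 0 (S = 120): V_0 = e^(−0.0075)·[0.4606·0.0000 + 0.5394·15.1781] = 8.1262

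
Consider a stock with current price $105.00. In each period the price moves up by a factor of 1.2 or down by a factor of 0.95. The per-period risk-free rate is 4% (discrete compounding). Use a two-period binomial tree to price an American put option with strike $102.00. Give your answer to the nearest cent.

$2.74

Risk-neutral probability p = (1 + 0.04 − 0.95)/(1.2 − 0.95) = 0.0900/0.2500 = 0.3600
Terminal stock prices: S_uu = 151.2, S_ud = 119.7, S_dd = 94.76
Terminal payoffs (K − S): max(-49.2, 0) = 0, max(-17.7, 0) = 0, max(7.237, 0) = 7.237
Node u (S = 126): continuation = 1/1.04·[0.3600·0.0000 + 0.6400·0.0000] = 0.0000; exercise value = 0.0000 ≤ continuation, so V_u = 0.0000
Node d (S = 99.75): continuation = 1/1.04·[0.3600·0.0000 + 0.6400·7.2375] = 4.4538; exercise value = 2.2500 ≤ continuation, so V_d = 4.4538
Node 0 (S = 105): continuation = 1/1.04·[0.3600·0.0000 + 0.6400·4.4538] = 2.7408; exercise value = 0.0000 ≤ continuation, so V_0 = 2.7408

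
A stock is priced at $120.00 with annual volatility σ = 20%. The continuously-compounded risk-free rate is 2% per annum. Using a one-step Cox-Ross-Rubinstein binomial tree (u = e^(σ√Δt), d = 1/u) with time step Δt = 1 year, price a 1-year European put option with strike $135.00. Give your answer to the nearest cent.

$18.00

CRR parameters: u = e^(σ√Δt) = e^(0.2·√1) = 1.2214, d = 1/u = 0.8187
Per-period rate: rΔt = 0.02·1 = 0.02, so R = e^0.02 = 1.0202
Risk-neutral probability p = (e^0.02 − 0.8187)/(1.2214 − 0.8187) = 0.2015/0.4027 = 0.5003
Terminal stock prices: S_u = 146.6, S_d = 98.25
Terminal payoffs (K − S): max(-11.57, 0) = 0, max(36.75, 0) = 36.75
Node 0 (S = 120): V_0 = e^(−0.02)·[0.5003·0.0000 + 0.4997·36.7523] = 18.0002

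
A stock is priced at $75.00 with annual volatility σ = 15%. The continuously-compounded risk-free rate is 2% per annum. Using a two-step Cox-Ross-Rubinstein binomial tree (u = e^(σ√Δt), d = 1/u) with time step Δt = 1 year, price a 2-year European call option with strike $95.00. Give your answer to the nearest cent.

CRR parameters: u = e^(σ√Δt) = e^(0.15·√1) = 1.1618, d = 1/u = 0.8607
Per-period rate: rΔt = 0.02·1 = 0.02, so R = e^0.02 = 1.0202
Risk-neutral probability p = (e^0.02 − 0.8607)/(1.1618 − 0.8607) = 0.1595/0.3011 = 0.5297
Terminal stock prices: S_uu = 101.2, S_ud = 75, S_dd = 55.56
Terminal payoffs (S − K): max(6.239, 0) = 6.239, max(-20, 0) = 0, max(-39.44, 0) = 0
Node u (S = 87.14): V_u = e^(−0.02)·[0.5297·6.2394 + 0.4703·0.0000] = 3.2393
Node d (S = 64.55): V_d = e^(−0.02)·[0.5297·0.0000 + 0.4703·0.0000] = 0.0000
Node 0 (S = 75): V_0 = e^(−0.02)·[0.5297·3.2393 + 0.4703·0.0000] = 1.6817

$1.68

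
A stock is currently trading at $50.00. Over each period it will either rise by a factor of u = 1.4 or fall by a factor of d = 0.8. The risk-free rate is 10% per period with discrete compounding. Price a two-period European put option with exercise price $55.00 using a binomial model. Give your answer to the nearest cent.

Risk-neutral probability p = (1 + 0.1 − 0.8)/(1.4 − 0.8) = 0.3000/0.6000 = 0.5000
Terminal stock prices: S_uu = 98, S_ud = 56, S_dd = 32
Terminal payoffs (K − S): max(-43, 0) = 0, max(-1, 0) = 0, max(23, 0) = 23
Node u (S = 70): V_u = 1/1.1·[0.5000·0.0000 + 0.5000·0.0000] = 0.0000
Node d (S = 40): V_d = 1/1.1·[0.5000·0.0000 + 0.5000·23.0000] = 10.4545
Node 0 (S = 50): V_0 = 1/1.1·[0.5000·0.0000 + 0.5000·10.4545] = 4.7521

$4.75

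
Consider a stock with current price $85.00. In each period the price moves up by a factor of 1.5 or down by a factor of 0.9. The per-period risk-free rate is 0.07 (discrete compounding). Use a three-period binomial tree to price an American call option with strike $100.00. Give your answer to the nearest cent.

Risk-neutral probability p = (1 + 0.07 − 0.9)/(1.5 − 0.9) = 0.1700/0.6000 = 0.2833
Terminal stock prices: S_uuu = 286.9, S_uud = 172.1, S_udd = 103.3, S_ddd = 61.97
Terminal payoffs (S − K): max(186.9, 0) = 186.9, max(72.12, 0) = 72.12, max(3.275, 0) = 3.275, max(-38.03, 0) = 0
Node uu (S = 191.2): continuation = 1/1.07·[0.2833·186.8750 + 0.7167·72.1250] = 97.7921; exercise value = 91.2500 ≤ continuation, so V_uu = 97.7921
Node ud (S = 114.8): continuation = 1/1.07·[0.2833·72.1250 + 0.7167·3.2750] = 21.2921; exercise value = 14.7500 ≤ continuation, so V_ud = 21.2921
Node dd (S = 68.85): continuation = 1/1.07·[0.2833·3.2750 + 0.7167·0.0000] = 0.8672; exercise value = 0.0000 ≤ continuation, so V_dd = 0.8672
Node u (S = 127.5): continuation = 1/1.07·[0.2833·97.7921 + 0.7167·21.2921] = 40.1561; exercise value = 27.5000 ≤ continuation, so V_u = 40.1561
Node d (S = 76.5): continuation = 1/1.07·[0.2833·21.2921 + 0.7167·0.8672] = 6.2189; exercise value = 0.0000 ≤ continuation, so V_d = 6.2189
Node 0 (S = 85): continuation = 1/1.07·[0.2833·40.1561 + 0.7167·6.2189] = 14.7986; exercise value = 0.0000 ≤ continuation, so V_0 = 14.7986

$14.80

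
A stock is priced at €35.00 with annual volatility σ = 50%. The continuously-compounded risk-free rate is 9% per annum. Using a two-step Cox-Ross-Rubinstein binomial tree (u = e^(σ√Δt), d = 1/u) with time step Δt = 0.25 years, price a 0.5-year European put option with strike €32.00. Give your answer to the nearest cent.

CRR parameters: u = e^(σ√Δt) = e^(0.5·√0.25) = 1.2840, d = 1/u = 0.7788
Per-period rate: rΔt = 0.09·0.25 = 0.0225, so R = e^0.0225 = 1.0228
Risk-neutral probability p = (e^0.0225 − 0.7788)/(1.2840 − 0.7788) = 0.2440/0.5052 = 0.4829
Terminal stock prices: S_uu = 57.71, S_ud = 35, S_dd = 21.23
Terminal payoffs (K − S): max(-25.71, 0) = 0, max(-3, 0) = 0, max(10.77, 0) = 10.77
Node u (S = 44.94): V_u = e^(−0.0225)·[0.4829·0.0000 + 0.5171·0.0000] = 0.0000
Node d (S = 27.26): V_d = e^(−0.0225)·[0.4829·0.0000 + 0.5171·10.7714] = 5.4464
Node 0 (S = 35): V_0 = e^(−0.0225)·[0.4829·0.0000 + 0.5171·5.4464] = 2.7539

€2.75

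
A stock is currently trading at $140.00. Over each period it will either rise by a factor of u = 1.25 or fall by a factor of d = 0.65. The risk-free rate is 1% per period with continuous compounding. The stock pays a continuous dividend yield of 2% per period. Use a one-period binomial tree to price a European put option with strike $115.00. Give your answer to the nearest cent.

$10.29

Per-period risk-free factor R = e^0.01 = 1.0101; dividend-adjusted growth = e^(0.01−0.02) = 0.9900.
Risk-neutral probability p = (0.9900 − 0.65)/(1.25 − 0.65) = 0.3400/0.6000 = 0.5667
Terminal stock prices: S_u = 175, S_d = 91
Terminal payoffs (K − S): max(-60, 0) = 0, max(24, 0) = 24
Node 0 (S = 140): V_0 = e^(−0.01)·[0.5667·0.0000 + 0.4333·24.0000] = 10.2945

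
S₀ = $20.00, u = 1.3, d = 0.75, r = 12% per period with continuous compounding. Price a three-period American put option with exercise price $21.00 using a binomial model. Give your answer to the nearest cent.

$1.97

Risk-neutral probability p = (e^0.12 − 0.75)/(1.3 − 0.75) = 0.3775/0.5500 = 0.6864
Terminal stock prices: S_uuu = 43.94, S_uud = 25.35, S_udd = 14.62, S_ddd = 8.438
Terminal payoffs (K − S): max(-22.94, 0) = 0, max(-4.35, 0) = 0, max(6.375, 0) = 6.375, max(12.56, 0) = 12.56
Node uu (S = 33.8): continuation = e^(−0.12)·[0.6864·0.0000 + 0.3136·0.0000] = 0.0000; exercise value = 0.0000 ≤ continuation, so V_uu = 0.0000
Node ud (S = 19.5): continuation = e^(−0.12)·[0.6864·0.0000 + 0.3136·6.3750] = 1.7734; exercise value = 1.5000 ≤ continuation, so V_ud = 1.7734
Node dd (S = 11.25): continuation = e^(−0.12)·[0.6864·6.3750 + 0.3136·12.5625] = 7.3753; exercise value = 9.7500 > continuation, so V_dd = 9.7500 (exercise)
Node u (S = 26): continuation = e^(−0.12)·[0.6864·0.0000 + 0.3136·1.7734] = 0.4933; exercise value = 0.0000 ≤ continuation, so V_u = 0.4933
Node d (S = 15): continuation = e^(−0.12)·[0.6864·1.7734 + 0.3136·9.7500] = 3.7917; exercise value = 6.0000 > continuation, so V_d = 6.0000 (exercise)
Node 0 (S = 20): continuation = e^(−0.12)·[0.6864·0.4933 + 0.3136·6.0000] = 1.9694; exercise value = 1.0000 ≤ continuation, so V_0 = 1.9694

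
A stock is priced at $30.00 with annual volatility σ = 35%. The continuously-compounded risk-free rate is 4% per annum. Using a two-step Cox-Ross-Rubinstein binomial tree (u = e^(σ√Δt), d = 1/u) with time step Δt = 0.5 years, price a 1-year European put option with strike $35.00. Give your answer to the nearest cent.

$6.76

CRR parameters: u = e^(σ√Δt) = e^(0.35·√0.5) = 1.2808, d = 1/u = 0.7808
Per-period rate: rΔt = 0.04·0.5 = 0.02, so R = e^0.02 = 1.0202
Risk-neutral probability p = (e^0.02 − 0.7808)/(1.2808 − 0.7808) = 0.2394/0.5000 = 0.4788
Terminal stock prices: S_uu = 49.21, S_ud = 30, S_dd = 18.29
Terminal payoffs (K − S): max(-14.21, 0) = 0, max(5, 0) = 5, max(16.71, 0) = 16.71
Node u (S = 38.42): V_u = e^(−0.02)·[0.4788·0.0000 + 0.5212·5.0000] = 2.5542
Node d (S = 23.42): V_d = e^(−0.02)·[0.4788·5.0000 + 0.5212·16.7124] = 10.8842
Node 0 (S = 30): V_0 = e^(−0.02)·[0.4788·2.5542 + 0.5212·10.8842] = 6.7589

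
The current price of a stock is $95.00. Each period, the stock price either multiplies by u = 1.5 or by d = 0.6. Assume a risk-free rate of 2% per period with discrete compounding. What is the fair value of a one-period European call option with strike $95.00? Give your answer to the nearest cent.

$21.73

Risk-neutral probability p = (1 + 0.02 − 0.6)/(1.5 − 0.6) = 0.4200/0.9000 = 0.4667
Terminal stock prices: S_u = 142.5, S_d = 57
Terminal payoffs (S − K): max(47.5, 0) = 47.5, max(-38, 0) = 0
Node 0 (S = 95): V_0 = 1/1.02·[0.4667·47.5000 + 0.5333·0.0000] = 21.7320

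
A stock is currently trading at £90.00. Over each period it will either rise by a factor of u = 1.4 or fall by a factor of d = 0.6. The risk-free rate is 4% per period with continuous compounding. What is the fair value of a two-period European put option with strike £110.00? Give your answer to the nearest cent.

£30.15

Risk-neutral probability p = (e^0.04 − 0.6)/(1.4 − 0.6) = 0.4408/0.8000 = 0.5510
Terminal stock prices: S_uu = 176.4, S_ud = 75.6, S_dd = 32.4
Terminal payoffs (K − S): max(-66.4, 0) = 0, max(34.4, 0) = 34.4, max(77.6, 0) = 77.6
Node u (S = 126): V_u = e^(−0.04)·[0.5510·0.0000 + 0.4490·34.4000] = 14.8395
Node d (S = 54): V_d = e^(−0.04)·[0.5510·34.4000 + 0.4490·77.6000] = 51.6868
Node 0 (S = 90): V_0 = e^(−0.04)·[0.5510·14.8395 + 0.4490·51.6868] = 30.1529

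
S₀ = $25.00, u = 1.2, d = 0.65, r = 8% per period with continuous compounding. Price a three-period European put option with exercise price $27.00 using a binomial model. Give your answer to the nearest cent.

$2.47

Risk-neutral probability p = (e^0.08 − 0.65)/(1.2 − 0.65) = 0.4333/0.5500 = 0.7878
Terminal stock prices: S_uuu = 43.2, S_uud = 23.4, S_udd = 12.68, S_ddd = 6.866
Terminal payoffs (K − S): max(-16.2, 0) = 0, max(3.6, 0) = 3.6, max(14.32, 0) = 14.32, max(20.13, 0) = 20.13
Node uu (S = 36): V_uu = e^(−0.08)·[0.7878·0.0000 + 0.2122·3.6000] = 0.7052
Node ud (S = 19.5): V_ud = e^(−0.08)·[0.7878·3.6000 + 0.2122·14.3250] = 5.4241
Node dd (S = 10.56): V_dd = e^(−0.08)·[0.7878·14.3250 + 0.2122·20.1344] = 14.3616
Node u (S = 30): V_u = e^(−0.08)·[0.7878·0.7052 + 0.2122·5.4241] = 1.5754
Node d (S = 16.25): V_d = e^(−0.08)·[0.7878·5.4241 + 0.2122·14.3616] = 6.7579
Node 0 (S = 25): V_0 = e^(−0.08)·[0.7878·1.5754 + 0.2122·6.7579] = 2.4695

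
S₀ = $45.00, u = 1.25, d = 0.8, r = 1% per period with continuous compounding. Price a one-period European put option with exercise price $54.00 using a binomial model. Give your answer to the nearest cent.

$9.50

Risk-neutral probability p = (e^0.01 − 0.8)/(1.25 − 0.8) = 0.2101/0.4500 = 0.4668
Terminal stock prices: S_u = 56.25, S_d = 36
Terminal payoffs (K − S): max(-2.25, 0) = 0, max(18, 0) = 18
Node 0 (S = 45): V_0 = e^(−0.01)·[0.4668·0.0000 + 0.5332·18.0000] = 9.5025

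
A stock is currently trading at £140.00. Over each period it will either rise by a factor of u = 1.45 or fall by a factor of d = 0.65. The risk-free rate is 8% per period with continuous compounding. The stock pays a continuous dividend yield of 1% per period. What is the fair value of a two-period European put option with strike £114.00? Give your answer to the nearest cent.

£10.41

Per-period risk-free factor R = e^0.08 = 1.0833; dividend-adjusted growth = e^(0.08−0.01) = 1.0725.
Risk-neutral probability p = (1.0725 − 0.65)/(1.45 − 0.65) = 0.4225/0.8000 = 0.5281
Terminal stock prices: S_uu = 294.4, S_ud = 132, S_dd = 59.15
Terminal payoffs (K − S): max(-180.4, 0) = 0, max(-17.95, 0) = 0, max(54.85, 0) = 54.85
Node u (S = 203): V_u = e^(−0.08)·[0.5281·0.0000 + 0.4719·0.0000] = 0.0000
Node d (S = 91): V_d = e^(−0.08)·[0.5281·0.0000 + 0.4719·54.8500] = 23.8919
Node 0 (S = 140): V_0 = e^(−0.08)·[0.5281·0.0000 + 0.4719·23.8919] = 10.4070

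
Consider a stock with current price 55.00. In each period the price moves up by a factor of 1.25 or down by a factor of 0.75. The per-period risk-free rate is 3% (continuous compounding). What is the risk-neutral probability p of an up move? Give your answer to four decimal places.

p = 0.5609

Risk-neutral probability p = (e^0.03 − 0.75)/(1.25 − 0.75) = 0.2805/0.5000 = 0.5609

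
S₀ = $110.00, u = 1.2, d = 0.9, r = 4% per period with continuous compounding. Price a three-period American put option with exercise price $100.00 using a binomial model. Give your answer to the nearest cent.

Risk-neutral probability p = (e^0.04 − 0.9)/(1.2 − 0.9) = 0.1408/0.3000 = 0.4694
Terminal stock prices: S_uuu = 190.1, S_uud = 142.6, S_udd = 106.9, S_ddd = 80.19
Terminal payoffs (K − S): max(-90.08, 0) = 0, max(-42.56, 0) = 0, max(-6.92, 0) = 0, max(19.81, 0) = 19.81
Node uu (S = 158.4): continuation = e^(−0.04)·[0.4694·0.0000 + 0.5306·0.0000] = 0.0000; exercise value = 0.0000 ≤ continuation, so V_uu = 0.0000
Node ud (S = 118.8): continuation = e^(−0.04)·[0.4694·0.0000 + 0.5306·0.0000] = 0.0000; exercise value = 0.0000 ≤ continuation, so V_ud = 0.0000
Node dd (S = 89.1): continuation = e^(−0.04)·[0.4694·0.0000 + 0.5306·19.8100] = 10.0996; exercise value = 10.9000 > continuation, so V_dd = 10.9000 (exercise)
Node u (S = 132): continuation = e^(−0.04)·[0.4694·0.0000 + 0.5306·0.0000] = 0.0000; exercise value = 0.0000 ≤ continuation, so V_u = 0.0000
Node d (S = 99): continuation = e^(−0.04)·[0.4694·0.0000 + 0.5306·10.9000] = 5.5571; exercise value = 1.0000 ≤ continuation, so V_d = 5.5571
Node 0 (S = 110): continuation = e^(−0.04)·[0.4694·0.0000 + 0.5306·5.5571] = 2.8331; exercise value = 0.0000 ≤ continuation, so V_0 = 2.8331

$2.83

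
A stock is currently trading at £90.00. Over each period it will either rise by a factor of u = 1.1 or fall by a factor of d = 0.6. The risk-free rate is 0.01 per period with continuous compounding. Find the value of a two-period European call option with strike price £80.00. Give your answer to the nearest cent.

Risk-neutral probability p = (e^0.01 − 0.6)/(1.1 − 0.6) = 0.4101/0.5000 = 0.8201
Terminal stock prices: S_uu = 108.9, S_ud = 59.4, S_dd = 32.4
Terminal payoffs (S − K): max(28.9, 0) = 28.9, max(-20.6, 0) = 0, max(-47.6, 0) = 0
Node u (S = 99): V_u = e^(−0.01)·[0.8201·28.9000 + 0.1799·0.0000] = 23.4651
Node d (S = 54): V_d = e^(−0.01)·[0.8201·0.0000 + 0.1799·0.0000] = 0.0000
Node 0 (S = 90): V_0 = e^(−0.01)·[0.8201·23.4651 + 0.1799·0.0000] = 19.0522

£19.05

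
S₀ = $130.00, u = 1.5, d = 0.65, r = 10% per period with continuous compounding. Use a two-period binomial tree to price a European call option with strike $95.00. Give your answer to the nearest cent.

$59.30

Risk-neutral probability p = (e^0.1 − 0.65)/(1.5 − 0.65) = 0.4552/0.8500 = 0.5355
Terminal stock prices: S_uu = 292.5, S_ud = 126.8, S_dd = 54.93
Terminal payoffs (S − K): max(197.5, 0) = 197.5, max(31.75, 0) = 31.75, max(-40.07, 0) = 0
Node u (S = 195): V_u = e^(−0.1)·[0.5355·197.5000 + 0.4645·31.7500] = 109.0404
Node d (S = 84.5): V_d = e^(−0.1)·[0.5355·31.7500 + 0.4645·0.0000] = 15.3840
Node 0 (S = 130): V_0 = e^(−0.1)·[0.5355·109.0404 + 0.4645·15.3840] = 59.3000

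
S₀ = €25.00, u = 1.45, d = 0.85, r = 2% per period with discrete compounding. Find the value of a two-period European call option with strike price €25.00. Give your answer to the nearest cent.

Risk-neutral probability p = (1 + 0.02 − 0.85)/(1.45 − 0.85) = 0.1700/0.6000 = 0.2833
Terminal stock prices: S_uu = 52.56, S_ud = 30.81, S_dd = 18.06
Terminal payoffs (S − K): max(27.56, 0) = 27.56, max(5.812, 0) = 5.812, max(-6.938, 0) = 0
Node u (S = 36.25): V_u = 1/1.02·[0.2833·27.5625 + 0.7167·5.8125] = 11.7402
Node d (S = 21.25): V_d = 1/1.02·[0.2833·5.8125 + 0.7167·0.0000] = 1.6146
Node 0 (S = 25): V_0 = 1/1.02·[0.2833·11.7402 + 0.7167·1.6146] = 4.3956

€4.40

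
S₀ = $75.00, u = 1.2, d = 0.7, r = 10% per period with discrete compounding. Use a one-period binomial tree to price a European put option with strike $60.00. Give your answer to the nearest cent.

Risk-neutral probability p = (1 + 0.1 − 0.7)/(1.2 − 0.7) = 0.4000/0.5000 = 0.8000
Terminal stock prices: S_u = 90, S_d = 52.5
Terminal payoffs (K − S): max(-30, 0) = 0, max(7.5, 0) = 7.5
Node 0 (S = 75): V_0 = 1/1.1·[0.8000·0.0000 + 0.2000·7.5000] = 1.3636

$1.36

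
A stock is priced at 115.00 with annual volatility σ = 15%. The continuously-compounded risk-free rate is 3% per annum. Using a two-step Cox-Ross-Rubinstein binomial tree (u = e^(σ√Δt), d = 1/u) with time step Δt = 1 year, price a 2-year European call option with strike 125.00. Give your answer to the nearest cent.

CRR parameters: u = e^(σ√Δt) = e^(0.15·√1) = 1.1618, d = 1/u = 0.8607
Per-period rate: rΔt = 0.03·1 = 0.03, so R = e^0.03 = 1.0305
Risk-neutral probability p = (e^0.03 − 0.8607)/(1.1618 − 0.8607) = 0.1697/0.3011 = 0.5637
Terminal stock prices: S_uu = 155.2, S_ud = 115, S_dd = 85.19
Terminal payoffs (S − K): max(30.23, 0) = 30.23, max(-10, 0) = 0, max(-39.81, 0) = 0
Node u (S = 133.6): V_u = e^(−0.03)·[0.5637·30.2338 + 0.4363·0.0000] = 16.5392
Node d (S = 98.98): V_d = e^(−0.03)·[0.5637·0.0000 + 0.4363·0.0000] = 0.0000
Node 0 (S = 115): V_0 = e^(−0.03)·[0.5637·16.5392 + 0.4363·0.0000] = 9.0477

9.05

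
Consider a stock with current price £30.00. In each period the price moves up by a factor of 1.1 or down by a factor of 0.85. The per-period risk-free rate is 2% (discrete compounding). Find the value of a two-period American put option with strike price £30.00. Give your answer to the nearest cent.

Risk-neutral probability p = (1 + 0.02 − 0.85)/(1.1 − 0.85) = 0.1700/0.2500 = 0.6800
Terminal stock prices: S_uu = 36.3, S_ud = 28.05, S_dd = 21.67
Terminal payoffs (K − S): max(-6.3, 0) = 0, max(1.95, 0) = 1.95, max(8.325, 0) = 8.325
Node u (S = 33): continuation = 1/1.02·[0.6800·0.0000 + 0.3200·1.9500] = 0.6118; exercise value = 0.0000 ≤ continuation, so V_u = 0.6118
Node d (S = 25.5): continuation = 1/1.02·[0.6800·1.9500 + 0.3200·8.3250] = 3.9118; exercise value = 4.5000 > continuation, so V_d = 4.5000 (exercise)
Node 0 (S = 30): continuation = 1/1.02·[0.6800·0.6118 + 0.3200·4.5000] = 1.8196; exercise value = 0.0000 ≤ continuation, so V_0 = 1.8196

£1.82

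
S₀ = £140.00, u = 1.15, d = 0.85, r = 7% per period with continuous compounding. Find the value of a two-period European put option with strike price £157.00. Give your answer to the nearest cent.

£9.95

Risk-neutral probability p = (e^0.07 − 0.85)/(1.15 − 0.85) = 0.2225/0.3000 = 0.7417
Terminal stock prices: S_uu = 185.1, S_ud = 136.8, S_dd = 101.1
Terminal payoffs (K − S): max(-28.15, 0) = 0, max(20.15, 0) = 20.15, max(55.85, 0) = 55.85
Node u (S = 161): V_u = e^(−0.07)·[0.7417·0.0000 + 0.2583·20.1500] = 4.8530
Node d (S = 119): V_d = e^(−0.07)·[0.7417·20.1500 + 0.2583·55.8500] = 27.3858
Node 0 (S = 140): V_0 = e^(−0.07)·[0.7417·4.8530 + 0.2583·27.3858] = 9.9518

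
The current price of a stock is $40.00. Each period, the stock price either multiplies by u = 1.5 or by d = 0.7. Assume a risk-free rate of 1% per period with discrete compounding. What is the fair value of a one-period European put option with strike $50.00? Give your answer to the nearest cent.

$13.34

Risk-neutral probability p = (1 + 0.01 − 0.7)/(1.5 − 0.7) = 0.3100/0.8000 = 0.3875
Terminal stock prices: S_u = 60, S_d = 28
Terminal payoffs (K − S): max(-10, 0) = 0, max(22, 0) = 22
Node 0 (S = 40): V_0 = 1/1.01·[0.3875·0.0000 + 0.6125·22.0000] = 13.3416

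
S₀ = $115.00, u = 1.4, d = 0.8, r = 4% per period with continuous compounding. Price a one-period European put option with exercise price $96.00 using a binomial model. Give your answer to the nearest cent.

$2.30

Risk-neutral probability p = (e^0.04 − 0.8)/(1.4 − 0.8) = 0.2408/0.6000 = 0.4014
Terminal stock prices: S_u = 161, S_d = 92
Terminal payoffs (K − S): max(-65, 0) = 0, max(4, 0) = 4
Node 0 (S = 115): V_0 = e^(−0.04)·[0.4014·0.0000 + 0.5986·4.0000] = 2.3007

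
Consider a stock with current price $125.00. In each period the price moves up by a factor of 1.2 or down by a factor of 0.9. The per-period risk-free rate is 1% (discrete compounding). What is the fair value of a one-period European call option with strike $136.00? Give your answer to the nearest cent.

Risk-neutral probability p = (1 + 0.01 − 0.9)/(1.2 − 0.9) = 0.1100/0.3000 = 0.3667
Terminal stock prices: S_u = 150, S_d = 112.5
Terminal payoffs (S − K): max(14, 0) = 14, max(-23.5, 0) = 0
Node 0 (S = 125): V_0 = 1/1.01·[0.3667·14.0000 + 0.6333·0.0000] = 5.0825

$5.08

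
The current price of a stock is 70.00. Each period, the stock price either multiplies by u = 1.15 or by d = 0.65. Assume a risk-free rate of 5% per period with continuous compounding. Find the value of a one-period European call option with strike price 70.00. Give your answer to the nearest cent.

8.02

Risk-neutral probability p = (e^0.05 − 0.65)/(1.15 − 0.65) = 0.4013/0.5000 = 0.8025
Terminal stock prices: S_u = 80.5, S_d = 45.5
Terminal payoffs (S − K): max(10.5, 0) = 10.5, max(-24.5, 0) = 0
Node 0 (S = 70): V_0 = e^(−0.05)·[0.8025·10.5000 + 0.1975·0.0000] = 8.0157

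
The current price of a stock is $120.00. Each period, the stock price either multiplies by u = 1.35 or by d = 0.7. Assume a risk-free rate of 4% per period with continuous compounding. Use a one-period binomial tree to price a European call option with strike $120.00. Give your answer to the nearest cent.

Risk-neutral probability p = (e^0.04 − 0.7)/(1.35 − 0.7) = 0.3408/0.6500 = 0.5243
Terminal stock prices: S_u = 162, S_d = 84
Terminal payoffs (S − K): max(42, 0) = 42, max(-36, 0) = 0
Node 0 (S = 120): V_0 = e^(−0.04)·[0.5243·42.0000 + 0.4757·0.0000] = 21.1581

$21.16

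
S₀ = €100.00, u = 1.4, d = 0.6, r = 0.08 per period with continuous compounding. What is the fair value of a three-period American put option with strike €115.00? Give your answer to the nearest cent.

€26.42

Risk-neutral probability p = (e^0.08 − 0.6)/(1.4 − 0.6) = 0.4833/0.8000 = 0.6041
Terminal stock prices: S_uuu = 274.4, S_uud = 117.6, S_udd = 50.4, S_ddd = 21.6
Terminal payoffs (K − S): max(-159.4, 0) = 0, max(-2.6, 0) = 0, max(64.6, 0) = 64.6, max(93.4, 0) = 93.4
Node uu (S = 196): continuation = e^(−0.08)·[0.6041·0.0000 + 0.3959·0.0000] = 0.0000; exercise value = 0.0000 ≤ continuation, so V_uu = 0.0000
Node ud (S = 84): continuation = e^(−0.08)·[0.6041·0.0000 + 0.3959·64.6000] = 23.6083; exercise value = 31.0000 > continuation, so V_ud = 31.0000 (exercise)
Node dd (S = 36): continuation = e^(−0.08)·[0.6041·64.6000 + 0.3959·93.4000] = 70.1584; exercise value = 79.0000 > continuation, so V_dd = 79.0000 (exercise)
Node u (S = 140): continuation = e^(−0.08)·[0.6041·0.0000 + 0.3959·31.0000] = 11.3291; exercise value = 0.0000 ≤ continuation, so V_u = 11.3291
Node d (S = 60): continuation = e^(−0.08)·[0.6041·31.0000 + 0.3959·79.0000] = 46.1584; exercise value = 55.0000 > continuation, so V_d = 55.0000 (exercise)
Node 0 (S = 100): continuation = e^(−0.08)·[0.6041·11.3291 + 0.3959·55.0000] = 26.4177; exercise value = 15.0000 ≤ continuation, so V_0 = 26.4177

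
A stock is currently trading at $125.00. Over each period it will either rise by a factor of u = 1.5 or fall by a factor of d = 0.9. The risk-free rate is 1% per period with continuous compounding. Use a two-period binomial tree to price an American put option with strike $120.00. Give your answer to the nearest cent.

$12.26

Risk-neutral probability p = (e^0.01 − 0.9)/(1.5 − 0.9) = 0.1101/0.6000 = 0.1834
Terminal stock prices: S_uu = 281.2, S_ud = 168.8, S_dd = 101.2
Terminal payoffs (K − S): max(-161.2, 0) = 0, max(-48.75, 0) = 0, max(18.75, 0) = 18.75
Node u (S = 187.5): continuation = e^(−0.01)·[0.1834·0.0000 + 0.8166·0.0000] = 0.0000; exercise value = 0.0000 ≤ continuation, so V_u = 0.0000
Node d (S = 112.5): continuation = e^(−0.01)·[0.1834·0.0000 + 0.8166·18.7500] = 15.1586; exercise value = 7.5000 ≤ continuation, so V_d = 15.1586
Node 0 (S = 125): continuation = e^(−0.01)·[0.1834·0.0000 + 0.8166·15.1586] = 12.2551; exercise value = 0.0000 ≤ continuation, so V_0 = 12.2551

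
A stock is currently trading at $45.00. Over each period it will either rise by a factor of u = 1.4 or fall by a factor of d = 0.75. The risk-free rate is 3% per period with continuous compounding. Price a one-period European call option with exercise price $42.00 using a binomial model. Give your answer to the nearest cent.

$8.79

Risk-neutral probability p = (e^0.03 − 0.75)/(1.4 − 0.75) = 0.2805/0.6500 = 0.4315
Terminal stock prices: S_u = 63, S_d = 33.75
Terminal payoffs (S − K): max(21, 0) = 21, max(-8.25, 0) = 0
Node 0 (S = 45): V_0 = e^(−0.03)·[0.4315·21.0000 + 0.5685·0.0000] = 8.7931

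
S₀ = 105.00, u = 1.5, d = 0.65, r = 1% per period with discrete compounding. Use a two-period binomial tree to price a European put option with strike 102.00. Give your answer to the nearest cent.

18.78

Risk-neutral probability p = (1 + 0.01 − 0.65)/(1.5 − 0.65) = 0.3600/0.8500 = 0.4235
Terminal stock prices: S_uu = 236.2, S_ud = 102.4, S_dd = 44.36
Terminal payoffs (K − S): max(-134.2, 0) = 0, max(-0.375, 0) = 0, max(57.64, 0) = 57.64
Node u (S = 157.5): V_u = 1/1.01·[0.4235·0.0000 + 0.5765·0.0000] = 0.0000
Node d (S = 68.25): V_d = 1/1.01·[0.4235·0.0000 + 0.5765·57.6375] = 32.8974
Node 0 (S = 105): V_0 = 1/1.01·[0.4235·0.0000 + 0.5765·32.8974] = 18.7766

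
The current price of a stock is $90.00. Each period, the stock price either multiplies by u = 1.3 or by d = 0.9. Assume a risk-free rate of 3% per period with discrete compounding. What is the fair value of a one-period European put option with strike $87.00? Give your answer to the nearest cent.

Risk-neutral probability p = (1 + 0.03 − 0.9)/(1.3 − 0.9) = 0.1300/0.4000 = 0.3250
Terminal stock prices: S_u = 117, S_d = 81
Terminal payoffs (K − S): max(-30, 0) = 0, max(6, 0) = 6
Node 0 (S = 90): V_0 = 1/1.03·[0.3250·0.0000 + 0.6750·6.0000] = 3.9320

$3.93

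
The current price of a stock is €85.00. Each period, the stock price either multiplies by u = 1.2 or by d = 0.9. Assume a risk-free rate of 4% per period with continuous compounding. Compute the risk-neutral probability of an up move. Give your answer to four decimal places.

Risk-neutral probability p = (e^0.04 − 0.9)/(1.2 − 0.9) = 0.1408/0.3000 = 0.4694

p = 0.4694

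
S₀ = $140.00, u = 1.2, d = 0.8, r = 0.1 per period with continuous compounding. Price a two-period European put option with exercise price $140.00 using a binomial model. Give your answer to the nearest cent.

Risk-neutral probability p = (e^0.1 − 0.8)/(1.2 − 0.8) = 0.3052/0.4000 = 0.7629
Terminal stock prices: S_uu = 201.6, S_ud = 134.4, S_dd = 89.6
Terminal payoffs (K − S): max(-61.6, 0) = 0, max(5.6, 0) = 5.6, max(50.4, 0) = 50.4
Node u (S = 168): V_u = e^(−0.1)·[0.7629·0.0000 + 0.2371·5.6000] = 1.2013
Node d (S = 112): V_d = e^(−0.1)·[0.7629·5.6000 + 0.2371·50.4000] = 14.6772
Node 0 (S = 140): V_0 = e^(−0.1)·[0.7629·1.2013 + 0.2371·14.6772] = 3.9777

$3.98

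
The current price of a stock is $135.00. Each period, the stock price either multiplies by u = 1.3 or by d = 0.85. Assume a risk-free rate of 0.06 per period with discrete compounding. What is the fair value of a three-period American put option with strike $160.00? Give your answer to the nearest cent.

$26.47

Risk-neutral probability p = (1 + 0.06 − 0.85)/(1.3 − 0.85) = 0.2100/0.4500 = 0.4667
Terminal stock prices: S_uuu = 296.6, S_uud = 193.9, S_udd = 126.8, S_ddd = 82.91
Terminal payoffs (K − S): max(-136.6, 0) = 0, max(-33.93, 0) = 0, max(33.2, 0) = 33.2, max(77.09, 0) = 77.09
Node uu (S = 228.2): continuation = 1/1.06·[0.4667·0.0000 + 0.5333·0.0000] = 0.0000; exercise value = 0.0000 ≤ continuation, so V_uu = 0.0000
Node ud (S = 149.2): continuation = 1/1.06·[0.4667·0.0000 + 0.5333·33.2013] = 16.7050; exercise value = 10.8250 ≤ continuation, so V_ud = 16.7050
Node dd (S = 97.54): continuation = 1/1.06·[0.4667·33.2013 + 0.5333·77.0931] = 53.4059; exercise value = 62.4625 > continuation, so V_dd = 62.4625 (exercise)
Node u (S = 175.5): continuation = 1/1.06·[0.4667·0.0000 + 0.5333·16.7050] = 8.4050; exercise value = 0.0000 ≤ continuation, so V_u = 8.4050
Node d (S = 114.8): continuation = 1/1.06·[0.4667·16.7050 + 0.5333·62.4625] = 38.7821; exercise value = 45.2500 > continuation, so V_d = 45.2500 (exercise)
Node 0 (S = 135): continuation = 1/1.06·[0.4667·8.4050 + 0.5333·45.2500] = 26.4676; exercise value = 25.0000 ≤ continuation, so V_0 = 26.4676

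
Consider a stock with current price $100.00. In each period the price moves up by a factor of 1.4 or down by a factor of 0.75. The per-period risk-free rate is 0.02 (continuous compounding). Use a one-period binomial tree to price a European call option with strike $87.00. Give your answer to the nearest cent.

Risk-neutral probability p = (e^0.02 − 0.75)/(1.4 − 0.75) = 0.2702/0.6500 = 0.4157
Terminal stock prices: S_u = 140, S_d = 75
Terminal payoffs (S − K): max(53, 0) = 53, max(-12, 0) = 0
Node 0 (S = 100): V_0 = e^(−0.02)·[0.4157·53.0000 + 0.5843·0.0000] = 21.5955

$21.60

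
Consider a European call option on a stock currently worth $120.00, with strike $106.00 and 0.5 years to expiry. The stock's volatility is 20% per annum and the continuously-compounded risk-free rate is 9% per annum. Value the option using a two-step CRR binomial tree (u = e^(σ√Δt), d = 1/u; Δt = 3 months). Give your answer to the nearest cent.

CRR parameters: u = e^(σ√Δt) = e^(0.2·√0.25) = 1.1052, d = 1/u = 0.9048
Per-period rate: rΔt = 0.09·0.25 = 0.0225, so R = e^0.0225 = 1.0228
Risk-neutral probability p = (e^0.0225 − 0.9048)/(1.1052 − 0.9048) = 0.1179/0.2003 = 0.5886
Terminal stock prices: S_uu = 146.6, S_ud = 120, S_dd = 98.25
Terminal payoffs (S − K): max(40.57, 0) = 40.57, max(14, 0) = 14, max(-7.752, 0) = 0
Node u (S = 132.6): V_u = e^(−0.0225)·[0.5886·40.5683 + 0.4114·14.0000] = 28.9789
Node d (S = 108.6): V_d = e^(−0.0225)·[0.5886·14.0000 + 0.4114·0.0000] = 8.0572
Node 0 (S = 120): V_0 = e^(−0.0225)·[0.5886·28.9789 + 0.4114·8.0572] = 19.9186

$19.92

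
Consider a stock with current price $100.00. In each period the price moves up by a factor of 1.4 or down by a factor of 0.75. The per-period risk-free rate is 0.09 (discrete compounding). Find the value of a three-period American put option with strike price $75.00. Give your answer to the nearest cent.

$3.59

Risk-neutral probability p = (1 + 0.09 − 0.75)/(1.4 − 0.75) = 0.3400/0.6500 = 0.5231
Terminal stock prices: S_uuu = 274.4, S_uud = 147, S_udd = 78.75, S_ddd = 42.19
Terminal payoffs (K − S): max(-199.4, 0) = 0, max(-72, 0) = 0, max(-3.75, 0) = 0, max(32.81, 0) = 32.81
Node uu (S = 196): continuation = 1/1.09·[0.5231·0.0000 + 0.4769·0.0000] = 0.0000; exercise value = 0.0000 ≤ continuation, so V_uu = 0.0000
Node ud (S = 105): continuation = 1/1.09·[0.5231·0.0000 + 0.4769·0.0000] = 0.0000; exercise value = 0.0000 ≤ continuation, so V_ud = 0.0000
Node dd (S = 56.25): continuation = 1/1.09·[0.5231·0.0000 + 0.4769·32.8125] = 14.3569; exercise value = 18.7500 > continuation, so V_dd = 18.7500 (exercise)
Node u (S = 140): continuation = 1/1.09·[0.5231·0.0000 + 0.4769·0.0000] = 0.0000; exercise value = 0.0000 ≤ continuation, so V_u = 0.0000
Node d (S = 75): continuation = 1/1.09·[0.5231·0.0000 + 0.4769·18.7500] = 8.2040; exercise value = 0.0000 ≤ continuation, so V_d = 8.2040
Node 0 (S = 100): continuation = 1/1.09·[0.5231·0.0000 + 0.4769·8.2040] = 3.5896; exercise value = 0.0000 ≤ continuation, so V_0 = 3.5896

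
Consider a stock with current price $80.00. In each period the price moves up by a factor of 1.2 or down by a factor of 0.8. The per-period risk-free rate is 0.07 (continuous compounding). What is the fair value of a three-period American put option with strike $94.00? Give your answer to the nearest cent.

Risk-neutral probability p = (e^0.07 − 0.8)/(1.2 − 0.8) = 0.2725/0.4000 = 0.6813
Terminal stock prices: S_uuu = 138.2, S_uud = 92.16, S_udd = 61.44, S_ddd = 40.96
Terminal payoffs (K − S): max(-44.24, 0) = 0, max(1.84, 0) = 1.84, max(32.56, 0) = 32.56, max(53.04, 0) = 53.04
Node uu (S = 115.2): continuation = e^(−0.07)·[0.6813·0.0000 + 0.3187·1.8400] = 0.5468; exercise value = 0.0000 ≤ continuation, so V_uu = 0.5468
Node ud (S = 76.8): continuation = e^(−0.07)·[0.6813·1.8400 + 0.3187·32.5600] = 10.8450; exercise value = 17.2000 > continuation, so V_ud = 17.2000 (exercise)
Node dd (S = 51.2): continuation = e^(−0.07)·[0.6813·32.5600 + 0.3187·53.0400] = 36.4450; exercise value = 42.8000 > continuation, so V_dd = 42.8000 (exercise)
Node u (S = 96): continuation = e^(−0.07)·[0.6813·0.5468 + 0.3187·17.2000] = 5.4589; exercise value = 0.0000 ≤ continuation, so V_u = 5.4589
Node d (S = 64): continuation = e^(−0.07)·[0.6813·17.2000 + 0.3187·42.8000] = 23.6450; exercise value = 30.0000 > continuation, so V_d = 30.0000 (exercise)
Node 0 (S = 80): continuation = e^(−0.07)·[0.6813·5.4589 + 0.3187·30.0000] = 12.3830; exercise value = 14.0000 > continuation, so V_0 = 14.0000 (exercise)

$14.00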